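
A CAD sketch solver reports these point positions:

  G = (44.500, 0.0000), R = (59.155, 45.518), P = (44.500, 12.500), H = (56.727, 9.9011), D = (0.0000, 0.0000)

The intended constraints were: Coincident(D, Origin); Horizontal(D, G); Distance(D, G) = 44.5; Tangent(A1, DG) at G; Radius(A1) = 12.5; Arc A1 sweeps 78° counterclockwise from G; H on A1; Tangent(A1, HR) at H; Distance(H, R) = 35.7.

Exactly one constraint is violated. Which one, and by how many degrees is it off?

Tangent(A1, HR) at H — off by 8.10°.

D = (0.00, 0.00) ✓; D.y = 0.00, G.y = 0.00 ✓; |DG| = 44.50 ✓; ∠(PG, GD) = 90.00° ✓; |PG| = 12.50 ✓; bearing(P→H) − bearing(P→G) = 78.00° ✓; |PH| = 12.50 ✓; ∠(PH, HR) = 81.90° ✗; |HR| = 35.70 ✓.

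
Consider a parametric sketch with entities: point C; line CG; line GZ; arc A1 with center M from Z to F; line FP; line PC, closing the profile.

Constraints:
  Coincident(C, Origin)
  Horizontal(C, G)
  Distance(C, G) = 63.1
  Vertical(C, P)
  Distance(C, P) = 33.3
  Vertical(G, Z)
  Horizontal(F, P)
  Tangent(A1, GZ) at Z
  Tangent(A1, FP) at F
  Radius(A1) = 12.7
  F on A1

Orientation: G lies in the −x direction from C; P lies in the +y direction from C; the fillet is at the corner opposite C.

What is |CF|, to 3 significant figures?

60.4

C is at the origin; C and G share the same y with |CG| = 63.1 and G on the −x side, so G = (-63.1, 0.00). CP is vertical with |CP| = 33.3 and P on the +y side, so P = (0.00, 33.3). The virtual corner opposite C is at (-63.1, 33.3). A1 meets GZ tangentially, so MZ is at right angles to GZ and since A1 is tangent to FP there, MF ⟂ FP, with radius 12.7, so the center M sits 12.7 in from both sides at M = (-50.4, 20.6). That places the tangent points at Z = (-63.1, 20.6) on GZ and F = (-50.4, 33.3) on FP. Then |CF| = |F − C| = 60.4.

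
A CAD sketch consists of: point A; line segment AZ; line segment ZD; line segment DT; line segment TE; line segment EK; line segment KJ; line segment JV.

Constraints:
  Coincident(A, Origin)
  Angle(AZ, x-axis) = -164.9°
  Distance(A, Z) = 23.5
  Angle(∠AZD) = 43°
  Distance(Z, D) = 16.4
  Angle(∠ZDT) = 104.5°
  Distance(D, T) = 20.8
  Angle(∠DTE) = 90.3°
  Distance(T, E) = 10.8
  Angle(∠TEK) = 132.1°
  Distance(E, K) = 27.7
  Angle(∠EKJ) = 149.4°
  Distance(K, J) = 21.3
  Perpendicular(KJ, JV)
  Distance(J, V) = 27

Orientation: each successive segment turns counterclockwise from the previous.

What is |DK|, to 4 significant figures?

29.48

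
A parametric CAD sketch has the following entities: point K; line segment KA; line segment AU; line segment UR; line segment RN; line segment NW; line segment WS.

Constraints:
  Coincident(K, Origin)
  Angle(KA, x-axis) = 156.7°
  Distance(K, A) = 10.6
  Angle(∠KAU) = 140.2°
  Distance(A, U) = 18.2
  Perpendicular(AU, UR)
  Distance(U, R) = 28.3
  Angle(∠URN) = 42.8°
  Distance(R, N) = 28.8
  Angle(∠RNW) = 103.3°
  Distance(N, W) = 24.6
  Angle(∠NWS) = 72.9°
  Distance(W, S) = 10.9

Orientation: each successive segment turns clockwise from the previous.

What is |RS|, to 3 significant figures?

33.1

∠RNW = 103.3° gives NW at 173° from the x-axis; with |NW| = 24.6, W = (-27.1, 9.21). ∠NWS = 72.9° gives WS at 65.9° from the x-axis; with |WS| = 10.9, S = (-22.7, 19.2). Then |RS| = |S − R| = 33.1.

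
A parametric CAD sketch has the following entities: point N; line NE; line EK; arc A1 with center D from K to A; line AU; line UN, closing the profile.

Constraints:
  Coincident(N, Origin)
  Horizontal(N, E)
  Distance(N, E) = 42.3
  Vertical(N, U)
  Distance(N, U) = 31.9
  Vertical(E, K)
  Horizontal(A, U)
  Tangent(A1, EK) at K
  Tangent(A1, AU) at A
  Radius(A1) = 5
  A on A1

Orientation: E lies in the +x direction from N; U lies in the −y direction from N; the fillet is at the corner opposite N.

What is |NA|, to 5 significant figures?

49.081

The virtual corner opposite N is at (42.300, -31.900). The tangent condition forces DK to be normal to EK and the tangent condition forces DA to be normal to AU, with radius 5.0, so the center D sits 5.0 in from both sides at D = (37.300, -26.900). That places the tangent points at K = (42.300, -26.900) on EK and A = (37.300, -31.900) on AU. Then |NA| = |A − N| = 49.081.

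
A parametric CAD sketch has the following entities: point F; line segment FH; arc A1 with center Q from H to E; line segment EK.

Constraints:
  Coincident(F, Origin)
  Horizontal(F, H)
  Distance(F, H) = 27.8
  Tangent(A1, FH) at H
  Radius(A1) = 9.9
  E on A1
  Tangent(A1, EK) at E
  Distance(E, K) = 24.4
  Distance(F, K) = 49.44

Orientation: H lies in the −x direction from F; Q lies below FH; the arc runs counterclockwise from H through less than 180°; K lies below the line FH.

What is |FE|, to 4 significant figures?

39.24

Checks: |QE| = 9.900 ✓; ∠(QE, EK) = 90.00° ✓; |EK| = 24.40 ✓; |FK| = 49.44 ✓.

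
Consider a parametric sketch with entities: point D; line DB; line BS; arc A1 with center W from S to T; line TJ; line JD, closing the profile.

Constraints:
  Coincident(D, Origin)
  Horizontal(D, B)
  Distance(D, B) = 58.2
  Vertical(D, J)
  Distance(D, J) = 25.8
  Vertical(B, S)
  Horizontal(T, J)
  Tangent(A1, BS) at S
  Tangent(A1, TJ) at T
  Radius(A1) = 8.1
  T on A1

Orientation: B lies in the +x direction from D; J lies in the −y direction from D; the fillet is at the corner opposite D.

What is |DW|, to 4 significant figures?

53.13

D and J share the same x with |DJ| = 25.8 and J on the −y side, so J = (0.000, -25.80). The virtual corner opposite D is at (58.20, -25.80). Since A1 is tangent to BS there, WS ⟂ BS and since A1 is tangent to TJ there, WT ⟂ TJ, with radius 8.1, so the center W sits 8.1 in from both sides at W = (50.10, -17.70). Then |DW| = |W − D| = 53.13.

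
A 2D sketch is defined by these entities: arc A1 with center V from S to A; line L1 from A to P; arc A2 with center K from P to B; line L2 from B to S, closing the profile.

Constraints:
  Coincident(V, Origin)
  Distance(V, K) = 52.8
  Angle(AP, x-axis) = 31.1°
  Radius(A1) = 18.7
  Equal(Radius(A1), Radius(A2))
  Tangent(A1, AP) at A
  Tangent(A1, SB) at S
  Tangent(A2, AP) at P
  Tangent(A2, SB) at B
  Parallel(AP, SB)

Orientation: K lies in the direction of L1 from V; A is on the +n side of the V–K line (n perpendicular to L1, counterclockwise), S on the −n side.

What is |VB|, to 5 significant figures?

56.014

The slot axis is L1's direction at 31.1°, so u = (cos 31.1°, sin 31.1°) = (0.85627, 0.51653) and n = (−sin 31.1°, cos 31.1°) = (-0.51653, 0.85627). V is at the origin and K lies 52.8 along u from V, so K = 52.8·u = (45.211, 27.273). Tangency of A1 to both parallel lines with radius 18.7 puts A and S at V ± 18.7·n: A = (-9.6592, 16.012), S = (9.6592, -16.012). Equal radii place P and B the same way about K: P = K + 18.7·n = (35.552, 43.285), B = K − 18.7·n = (54.870, 11.261). Then |VB| = |B − V| = 56.014.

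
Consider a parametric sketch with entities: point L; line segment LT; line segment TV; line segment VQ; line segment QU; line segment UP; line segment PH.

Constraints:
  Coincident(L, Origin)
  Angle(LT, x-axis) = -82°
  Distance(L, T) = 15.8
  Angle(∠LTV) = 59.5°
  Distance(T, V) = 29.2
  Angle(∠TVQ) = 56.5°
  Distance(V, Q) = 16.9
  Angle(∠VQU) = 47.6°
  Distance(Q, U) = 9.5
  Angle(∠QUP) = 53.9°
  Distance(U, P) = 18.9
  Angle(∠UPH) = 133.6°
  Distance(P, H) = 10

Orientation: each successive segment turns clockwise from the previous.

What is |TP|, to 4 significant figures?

37.06

L is at the origin; LT runs at -82.0° with length 15.8, so T = (2.199, -15.65). ∠LTV = 59.5° gives TV at 157.5° from the x-axis; with |TV| = 29.2, V = (-24.78, -4.472). ∠TVQ = 56.5° gives VQ at 34.00° from the x-axis; with |VQ| = 16.9, Q = (-10.77, 4.978). ∠VQU = 47.6° gives QU at -98.40° from the x-axis; with |QU| = 9.5, U = (-12.16, -4.420). ∠QUP = 53.9° gives UP at 135.5° from the x-axis; with |UP| = 18.9, P = (-25.64, 8.828). Then |TP| = |P − T| = 37.06.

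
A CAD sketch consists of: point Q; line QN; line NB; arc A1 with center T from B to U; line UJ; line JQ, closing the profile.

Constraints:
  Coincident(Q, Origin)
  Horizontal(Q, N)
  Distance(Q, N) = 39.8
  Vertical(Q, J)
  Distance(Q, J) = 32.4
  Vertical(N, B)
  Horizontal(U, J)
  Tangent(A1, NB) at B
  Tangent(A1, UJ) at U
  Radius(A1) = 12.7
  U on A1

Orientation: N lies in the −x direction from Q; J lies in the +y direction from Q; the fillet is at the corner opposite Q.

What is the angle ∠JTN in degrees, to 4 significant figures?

147.9°

Q is at the origin; QN is horizontal with |QN| = 39.8 and N on the −x side, so N = (-39.80, 0.000). Q and J share the same x with |QJ| = 32.4 and J on the +y side, so J = (0.000, 32.40). The virtual corner opposite Q is at (-39.80, 32.40). The tangent condition forces TB to be normal to NB and since A1 is tangent to UJ there, TU ⟂ UJ, with radius 12.7, so the center T sits 12.7 in from both sides at T = (-27.10, 19.70). Then cos ∠JTN = TJ·TN / (|TJ||TN|), giving 147.9°.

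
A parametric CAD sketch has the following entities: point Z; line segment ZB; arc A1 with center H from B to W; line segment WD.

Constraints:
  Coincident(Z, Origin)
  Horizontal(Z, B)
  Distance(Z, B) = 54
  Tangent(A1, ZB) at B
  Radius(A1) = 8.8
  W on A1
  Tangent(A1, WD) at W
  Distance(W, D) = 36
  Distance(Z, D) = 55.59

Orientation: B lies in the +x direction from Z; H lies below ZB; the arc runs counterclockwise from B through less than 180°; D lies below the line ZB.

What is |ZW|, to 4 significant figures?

45.95

Checks: |ZB| = 54.00 ✓; |HW| = 8.800 ✓; ∠(HW, WD) = 90.00° ✓; |WD| = 36.00 ✓; |ZD| = 55.59 ✓.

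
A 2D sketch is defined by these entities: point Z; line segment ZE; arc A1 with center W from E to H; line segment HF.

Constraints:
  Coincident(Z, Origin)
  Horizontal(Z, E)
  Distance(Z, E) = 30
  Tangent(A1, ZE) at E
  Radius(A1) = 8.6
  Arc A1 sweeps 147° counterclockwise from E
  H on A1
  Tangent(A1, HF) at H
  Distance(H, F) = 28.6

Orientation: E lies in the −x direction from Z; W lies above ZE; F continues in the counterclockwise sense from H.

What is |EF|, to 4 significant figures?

36.85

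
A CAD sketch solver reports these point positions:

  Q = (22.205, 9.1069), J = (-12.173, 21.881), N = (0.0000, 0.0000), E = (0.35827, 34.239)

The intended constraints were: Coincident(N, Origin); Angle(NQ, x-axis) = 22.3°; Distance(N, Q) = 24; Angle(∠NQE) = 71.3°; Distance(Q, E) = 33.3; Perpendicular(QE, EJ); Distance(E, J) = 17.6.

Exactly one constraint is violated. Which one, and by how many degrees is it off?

Perpendicular(QE, EJ) — off by 3.60°.

N = (0.00, 0.00) ✓; NQ at 22.30° ✓; |NQ| = 24.00 ✓; ∠NQE = 71.30° ✓; |QE| = 33.30 ✓; ∠(QE, EJ) = 93.60° ✗; |EJ| = 17.60 ✓.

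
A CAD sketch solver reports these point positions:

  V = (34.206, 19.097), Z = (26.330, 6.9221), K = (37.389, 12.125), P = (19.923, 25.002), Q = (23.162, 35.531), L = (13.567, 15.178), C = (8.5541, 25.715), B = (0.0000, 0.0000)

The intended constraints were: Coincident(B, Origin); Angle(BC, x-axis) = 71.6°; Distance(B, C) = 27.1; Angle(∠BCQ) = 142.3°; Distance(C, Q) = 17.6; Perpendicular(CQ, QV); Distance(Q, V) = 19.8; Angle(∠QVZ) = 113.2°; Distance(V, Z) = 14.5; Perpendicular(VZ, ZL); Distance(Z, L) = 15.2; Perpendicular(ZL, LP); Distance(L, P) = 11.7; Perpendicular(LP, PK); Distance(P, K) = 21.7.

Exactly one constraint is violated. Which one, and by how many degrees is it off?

Perpendicular(LP, PK) — off by 3.50°.

B = (0.00, 0.00) ✓; BC at 71.60° ✓; |BC| = 27.10 ✓; ∠BCQ = 142.3° ✓; |CQ| = 17.60 ✓; ∠(CQ, QV) = 90.00° ✓; |QV| = 19.80 ✓; ∠QVZ = 113.2° ✓; |VZ| = 14.50 ✓; ∠(VZ, ZL) = 90.00° ✓; |ZL| = 15.20 ✓; ∠(ZL, LP) = 90.01° ✓; |LP| = 11.70 ✓; ∠(LP, PK) = 93.50° ✗; |PK| = 21.70 ✓.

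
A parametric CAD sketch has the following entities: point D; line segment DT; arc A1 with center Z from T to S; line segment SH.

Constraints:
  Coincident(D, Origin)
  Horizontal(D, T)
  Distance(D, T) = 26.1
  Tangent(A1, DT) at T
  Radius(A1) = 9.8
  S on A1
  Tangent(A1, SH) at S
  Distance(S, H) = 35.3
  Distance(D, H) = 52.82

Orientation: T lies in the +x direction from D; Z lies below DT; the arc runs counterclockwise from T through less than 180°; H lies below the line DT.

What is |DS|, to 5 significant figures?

20.590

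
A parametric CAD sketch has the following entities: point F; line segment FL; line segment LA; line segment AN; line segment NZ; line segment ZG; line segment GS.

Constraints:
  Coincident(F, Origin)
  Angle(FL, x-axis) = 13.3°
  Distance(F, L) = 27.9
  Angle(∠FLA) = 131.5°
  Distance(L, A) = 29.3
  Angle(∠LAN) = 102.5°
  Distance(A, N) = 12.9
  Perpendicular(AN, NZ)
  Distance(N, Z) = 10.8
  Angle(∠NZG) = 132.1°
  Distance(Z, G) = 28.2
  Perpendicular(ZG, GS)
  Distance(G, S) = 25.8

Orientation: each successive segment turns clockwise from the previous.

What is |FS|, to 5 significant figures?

53.862

F is at the origin; FL runs at 13.3° with length 27.9, so L = (27.152, 6.4184). ∠FLA = 131.5° gives LA at -35.200° from the x-axis; with |LA| = 29.3, A = (51.094, -10.471). ∠LAN = 102.5° gives AN at -112.70° from the x-axis; with |AN| = 12.9, N = (46.116, -22.372). AN is perpendicular to NZ, so NZ runs at 157.30°; with |NZ| = 10.8, Z = (36.152, -18.204). ∠NZG = 132.1° gives ZG at 109.40° from the x-axis; with |ZG| = 28.2, G = (26.785, 8.3948). ZG is perpendicular to GS, so GS runs at 19.400°; with |GS| = 25.8, S = (51.121, 16.965). Then |FS| = |S − F| = 53.862.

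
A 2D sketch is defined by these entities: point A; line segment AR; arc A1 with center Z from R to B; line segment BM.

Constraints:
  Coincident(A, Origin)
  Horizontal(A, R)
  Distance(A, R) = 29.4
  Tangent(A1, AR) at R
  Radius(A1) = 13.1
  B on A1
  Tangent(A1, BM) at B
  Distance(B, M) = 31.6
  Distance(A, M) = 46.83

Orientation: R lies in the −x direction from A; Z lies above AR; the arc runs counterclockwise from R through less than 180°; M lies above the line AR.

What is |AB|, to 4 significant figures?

20.66

A is at the origin; AR is horizontal with |AR| = 29.4 and R on the −x side, so R = (-29.40, 0.000). The tangent condition forces ZR to be normal to AR, so Z = R + (0, 13.1) = (-29.40, 13.10). Since ZB ⟂ BM (tangency), |ZM| = √(13.1² + 31.6²) = 34.21 regardless of where B sits on A1. So M lies on both circle(A, 46.83) and circle(Z, 34.21); the above-AR intersection is M = (-15.29, 44.26). B is the foot of the tangent from M: B = (-16.31, 12.68).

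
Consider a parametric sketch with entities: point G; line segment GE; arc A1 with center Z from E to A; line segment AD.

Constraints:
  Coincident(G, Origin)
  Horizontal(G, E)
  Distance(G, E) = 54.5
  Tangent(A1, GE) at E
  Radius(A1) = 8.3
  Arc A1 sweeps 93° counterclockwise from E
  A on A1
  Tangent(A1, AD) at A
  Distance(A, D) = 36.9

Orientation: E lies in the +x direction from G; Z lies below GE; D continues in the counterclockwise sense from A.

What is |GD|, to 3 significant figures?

66.3

G is at the origin; G and E share the same y with |GE| = 54.5 and E on the +x side, so E = (54.5, 0.00). The tangent condition forces ZE to be normal to GE, so Z = E + (0, -8.3) = (54.5, -8.30). On A1, E sits at bearing 90° from Z; a 93° counterclockwise sweep puts A at bearing 183°, so A = Z + 8.3·(cos 183°, sin 183°) = (46.2, -8.73). Since A1 is tangent to AD there, ZA ⟂ AD, so AD runs along (−sin 183°, cos 183°); with |AD| = 36.9, D = (48.1, -45.6). Then |GD| = |D − G| = 66.3.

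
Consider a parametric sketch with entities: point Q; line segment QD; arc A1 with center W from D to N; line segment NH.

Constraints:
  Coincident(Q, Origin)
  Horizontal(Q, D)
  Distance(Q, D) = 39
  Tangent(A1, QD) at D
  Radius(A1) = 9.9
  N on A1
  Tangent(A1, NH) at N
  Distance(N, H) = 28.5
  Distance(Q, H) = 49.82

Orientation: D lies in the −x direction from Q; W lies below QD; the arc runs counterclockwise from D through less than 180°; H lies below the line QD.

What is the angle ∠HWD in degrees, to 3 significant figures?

165°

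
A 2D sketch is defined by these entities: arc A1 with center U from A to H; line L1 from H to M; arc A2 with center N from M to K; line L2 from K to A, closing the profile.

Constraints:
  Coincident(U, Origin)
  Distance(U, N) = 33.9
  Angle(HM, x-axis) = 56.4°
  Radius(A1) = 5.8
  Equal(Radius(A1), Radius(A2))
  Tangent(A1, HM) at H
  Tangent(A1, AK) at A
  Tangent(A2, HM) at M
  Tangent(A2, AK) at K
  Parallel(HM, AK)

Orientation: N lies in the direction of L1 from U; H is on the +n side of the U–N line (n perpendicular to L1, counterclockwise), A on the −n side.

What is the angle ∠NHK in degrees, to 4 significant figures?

9.181°

The slot axis is L1's direction at 56.4°, so u = (cos 56.4°, sin 56.4°) = (0.5534, 0.8329) and n = (−sin 56.4°, cos 56.4°) = (-0.8329, 0.5534). U is at the origin and N lies 33.9 along u from U, so N = 33.9·u = (18.76, 28.24). Tangency of A1 to both parallel lines with radius 5.8 puts H and A at U ± 5.8·n: H = (-4.831, 3.210), A = (4.831, -3.210). Equal radii place M and K the same way about N: M = N + 5.8·n = (13.93, 31.45), K = N − 5.8·n = (23.59, 25.03). Then cos ∠NHK = HN·HK / (|HN||HK|), giving 9.181°.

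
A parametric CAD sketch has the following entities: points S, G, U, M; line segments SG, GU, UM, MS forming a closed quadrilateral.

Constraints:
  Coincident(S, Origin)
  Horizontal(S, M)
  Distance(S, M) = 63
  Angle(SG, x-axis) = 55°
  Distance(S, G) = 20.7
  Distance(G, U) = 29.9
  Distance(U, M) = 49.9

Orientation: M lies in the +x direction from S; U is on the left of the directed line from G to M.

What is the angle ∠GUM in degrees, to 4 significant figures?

80.69°

Checks: |GU| = 29.90 ✓; |UM| = 49.90 ✓.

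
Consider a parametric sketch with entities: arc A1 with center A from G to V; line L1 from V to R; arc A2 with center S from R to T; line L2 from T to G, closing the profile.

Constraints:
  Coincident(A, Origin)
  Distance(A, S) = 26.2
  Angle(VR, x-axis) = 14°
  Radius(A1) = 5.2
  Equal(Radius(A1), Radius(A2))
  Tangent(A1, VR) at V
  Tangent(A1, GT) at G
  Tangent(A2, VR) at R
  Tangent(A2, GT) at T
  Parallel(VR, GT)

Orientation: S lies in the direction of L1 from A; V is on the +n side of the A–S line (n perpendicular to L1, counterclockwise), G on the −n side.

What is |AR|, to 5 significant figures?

26.711

The slot axis is L1's direction at 14.0°, so u = (cos 14.0°, sin 14.0°) = (0.97030, 0.24192) and n = (−sin 14.0°, cos 14.0°) = (-0.24192, 0.97030). A is at the origin and S lies 26.2 along u from A, so S = 26.2·u = (25.422, 6.3384). Tangency of A1 to both parallel lines with radius 5.2 puts V and G at A ± 5.2·n: V = (-1.2580, 5.0455), G = (1.2580, -5.0455). Equal radii place R and T the same way about S: R = S + 5.2·n = (24.164, 11.384), T = S − 5.2·n = (26.680, 1.2928). Then |AR| = |R − A| = 26.711.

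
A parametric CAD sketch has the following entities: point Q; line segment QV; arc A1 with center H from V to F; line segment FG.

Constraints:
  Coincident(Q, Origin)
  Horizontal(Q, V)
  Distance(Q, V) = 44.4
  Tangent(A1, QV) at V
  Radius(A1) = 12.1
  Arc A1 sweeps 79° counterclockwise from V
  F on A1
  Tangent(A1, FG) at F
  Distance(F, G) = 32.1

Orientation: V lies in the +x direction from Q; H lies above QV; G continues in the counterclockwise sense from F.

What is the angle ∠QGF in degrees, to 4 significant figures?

45.50°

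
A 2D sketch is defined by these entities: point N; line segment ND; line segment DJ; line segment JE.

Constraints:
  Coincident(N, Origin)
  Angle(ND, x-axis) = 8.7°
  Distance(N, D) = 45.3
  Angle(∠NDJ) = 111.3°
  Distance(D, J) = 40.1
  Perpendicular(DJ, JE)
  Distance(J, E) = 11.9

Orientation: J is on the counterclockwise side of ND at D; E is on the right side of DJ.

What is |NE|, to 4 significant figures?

78.27

N is at the origin; ND runs at 8.7° with length 45.3, so D = 45.3·(cos 8.7°, sin 8.7°) = (44.78, 6.852). ∠NDJ = 111.3°, so DJ runs at 8.7° + (180° − 111.3°) = 77.40° from the x-axis; with |DJ| = 40.1, J = D + 40.1·(cos 77.40°, sin 77.40°) = (53.53, 45.99). DJ ⟂ JE; with |JE| = 11.9 on the right of DJ, E = J + 11.9·(0.9759, -0.2181) = (65.14, 43.39). Then |NE| = |E − N| = 78.27.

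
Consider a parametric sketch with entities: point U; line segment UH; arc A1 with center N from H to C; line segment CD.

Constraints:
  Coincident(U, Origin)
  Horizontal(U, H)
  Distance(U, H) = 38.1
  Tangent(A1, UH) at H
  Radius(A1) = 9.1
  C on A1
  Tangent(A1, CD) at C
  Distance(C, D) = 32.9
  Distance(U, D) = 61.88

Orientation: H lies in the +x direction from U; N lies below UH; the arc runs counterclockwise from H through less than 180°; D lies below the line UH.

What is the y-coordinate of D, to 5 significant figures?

-42.544

Checks: U = (0.00, 0.00) ✓; |UH| = 38.10 ✓; |NC| = 9.100 ✓; ∠(NC, CD) = 90.00° ✓; |CD| = 32.90 ✓; |UD| = 61.88 ✓.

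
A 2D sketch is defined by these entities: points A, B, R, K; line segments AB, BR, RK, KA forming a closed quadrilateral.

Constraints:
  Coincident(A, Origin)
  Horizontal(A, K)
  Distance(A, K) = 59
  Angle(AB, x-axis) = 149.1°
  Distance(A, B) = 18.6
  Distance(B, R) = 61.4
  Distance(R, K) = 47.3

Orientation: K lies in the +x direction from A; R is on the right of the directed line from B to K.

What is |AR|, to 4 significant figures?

43.71

Checks: |BR| = 61.40 ✓; |RK| = 47.30 ✓.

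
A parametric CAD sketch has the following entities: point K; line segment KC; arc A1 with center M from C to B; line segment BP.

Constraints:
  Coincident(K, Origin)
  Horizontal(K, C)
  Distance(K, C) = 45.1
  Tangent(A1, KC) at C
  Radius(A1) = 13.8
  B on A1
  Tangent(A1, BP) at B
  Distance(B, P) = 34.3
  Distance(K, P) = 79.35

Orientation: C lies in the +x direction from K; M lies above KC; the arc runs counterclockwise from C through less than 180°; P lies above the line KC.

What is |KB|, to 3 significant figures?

59.6

Checks: |MB| = 13.80 ✓; ∠(MB, BP) = 90.00° ✓; |BP| = 34.30 ✓; |KP| = 79.35 ✓.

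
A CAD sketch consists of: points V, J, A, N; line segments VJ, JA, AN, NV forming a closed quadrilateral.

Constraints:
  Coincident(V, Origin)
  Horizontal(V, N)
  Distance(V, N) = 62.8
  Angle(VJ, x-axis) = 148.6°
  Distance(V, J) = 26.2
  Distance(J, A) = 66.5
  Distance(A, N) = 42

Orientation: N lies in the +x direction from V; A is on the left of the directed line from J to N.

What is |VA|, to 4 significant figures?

53.83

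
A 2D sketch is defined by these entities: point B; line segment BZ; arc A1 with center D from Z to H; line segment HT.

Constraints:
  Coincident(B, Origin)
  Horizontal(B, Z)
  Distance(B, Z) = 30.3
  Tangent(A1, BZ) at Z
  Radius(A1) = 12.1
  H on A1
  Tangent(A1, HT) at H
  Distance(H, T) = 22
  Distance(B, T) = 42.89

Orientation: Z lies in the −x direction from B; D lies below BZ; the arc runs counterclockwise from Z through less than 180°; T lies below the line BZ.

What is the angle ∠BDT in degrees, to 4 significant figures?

95.06°

Checks: B.y = 0.00, Z.y = 0.00 ✓; ∠(DZ, ZB) = 90.00° ✓; |DH| = 12.10 ✓; ∠(DH, HT) = 90.00° ✓; |HT| = 22.00 ✓; |BT| = 42.89 ✓.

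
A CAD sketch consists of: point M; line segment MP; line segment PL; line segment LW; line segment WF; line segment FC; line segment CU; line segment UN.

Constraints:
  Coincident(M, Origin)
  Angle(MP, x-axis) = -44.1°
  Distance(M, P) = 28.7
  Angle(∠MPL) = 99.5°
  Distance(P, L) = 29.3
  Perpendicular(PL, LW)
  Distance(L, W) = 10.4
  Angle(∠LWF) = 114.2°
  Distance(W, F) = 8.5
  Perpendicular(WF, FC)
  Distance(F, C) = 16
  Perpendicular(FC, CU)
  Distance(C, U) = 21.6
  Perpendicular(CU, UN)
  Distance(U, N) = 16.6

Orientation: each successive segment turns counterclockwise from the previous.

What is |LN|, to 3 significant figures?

13.4

M is at the origin; MP runs at -44.1° with length 28.7, so P = (20.6, -20.0). ∠MPL = 99.5° gives PL at 36.4° from the x-axis; with |PL| = 29.3, L = (44.2, -2.59). PL is perpendicular to LW, so LW runs at 126°; with |LW| = 10.4, W = (38.0, 5.79). ∠LWF = 114.2° gives WF at -168° from the x-axis; with |WF| = 8.5, F = (29.7, 3.99). WF is perpendicular to FC, so FC runs at -77.8°; with |FC| = 16.0, C = (33.1, -11.6). FC is perpendicular to CU, so CU runs at 12.2°; with |CU| = 21.6, U = (54.2, -7.08). CU is perpendicular to UN, so UN runs at 102°; with |UN| = 16.6, N = (50.7, 9.14). Then |LN| = |N − L| = 13.4.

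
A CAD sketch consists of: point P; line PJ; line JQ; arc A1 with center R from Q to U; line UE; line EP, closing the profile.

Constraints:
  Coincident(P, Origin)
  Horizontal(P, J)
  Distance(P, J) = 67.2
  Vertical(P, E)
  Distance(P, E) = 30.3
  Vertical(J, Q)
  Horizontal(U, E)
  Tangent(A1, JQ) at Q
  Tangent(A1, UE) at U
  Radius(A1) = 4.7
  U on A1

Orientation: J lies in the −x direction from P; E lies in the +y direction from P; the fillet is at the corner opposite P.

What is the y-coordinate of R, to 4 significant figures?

25.60

P is at the origin; PJ is horizontal with |PJ| = 67.2 and J on the −x side, so J = (-67.20, 0.000). P and E share the same x with |PE| = 30.3 and E on the +y side, so E = (0.000, 30.30). The virtual corner opposite P is at (-67.20, 30.30). Tangency of A1 to JQ means the radius RQ is perpendicular to JQ and the tangent condition forces RU to be normal to UE, with radius 4.7, so the center R sits 4.7 in from both sides at R = (-62.50, 25.60). So R.y = 25.60.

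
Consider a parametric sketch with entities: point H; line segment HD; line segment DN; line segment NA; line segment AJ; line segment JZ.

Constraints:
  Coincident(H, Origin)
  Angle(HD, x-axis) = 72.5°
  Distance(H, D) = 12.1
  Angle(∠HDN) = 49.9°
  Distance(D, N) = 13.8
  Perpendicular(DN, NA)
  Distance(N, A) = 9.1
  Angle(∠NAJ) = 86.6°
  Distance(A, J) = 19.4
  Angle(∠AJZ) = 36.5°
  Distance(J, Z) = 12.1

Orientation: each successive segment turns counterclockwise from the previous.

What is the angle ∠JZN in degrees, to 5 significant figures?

155.17°

∠NAJ = 86.6° gives AJ at 26.000° from the x-axis; with |AJ| = 19.4, J = (11.832, 6.3399). ∠AJZ = 36.5° gives JZ at 169.50° from the x-axis; with |JZ| = 12.1, Z = (-0.065453, 8.5449). Then cos ∠JZN = ZJ·ZN / (|ZJ||ZN|), giving 155.17°.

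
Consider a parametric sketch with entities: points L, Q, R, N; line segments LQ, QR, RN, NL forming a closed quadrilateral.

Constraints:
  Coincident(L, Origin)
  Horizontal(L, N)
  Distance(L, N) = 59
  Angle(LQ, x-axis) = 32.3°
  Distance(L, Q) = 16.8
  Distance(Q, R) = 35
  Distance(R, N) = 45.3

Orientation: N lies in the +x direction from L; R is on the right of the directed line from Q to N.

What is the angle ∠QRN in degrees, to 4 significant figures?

67.97°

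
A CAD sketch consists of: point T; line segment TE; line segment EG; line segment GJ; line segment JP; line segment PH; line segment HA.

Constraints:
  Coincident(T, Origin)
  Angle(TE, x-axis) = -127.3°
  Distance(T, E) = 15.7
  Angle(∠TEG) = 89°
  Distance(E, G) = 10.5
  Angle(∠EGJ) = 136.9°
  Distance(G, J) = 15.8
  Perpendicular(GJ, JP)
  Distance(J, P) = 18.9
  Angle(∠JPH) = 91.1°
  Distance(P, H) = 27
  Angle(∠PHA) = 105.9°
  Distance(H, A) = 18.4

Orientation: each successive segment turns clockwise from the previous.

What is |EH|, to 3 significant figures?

12.7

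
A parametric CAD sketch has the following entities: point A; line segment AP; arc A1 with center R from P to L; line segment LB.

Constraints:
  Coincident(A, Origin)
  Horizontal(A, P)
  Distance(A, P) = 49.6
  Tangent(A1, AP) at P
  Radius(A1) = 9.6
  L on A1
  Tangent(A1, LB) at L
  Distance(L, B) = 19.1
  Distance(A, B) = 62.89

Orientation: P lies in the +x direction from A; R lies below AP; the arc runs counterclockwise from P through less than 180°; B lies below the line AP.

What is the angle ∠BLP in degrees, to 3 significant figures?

114°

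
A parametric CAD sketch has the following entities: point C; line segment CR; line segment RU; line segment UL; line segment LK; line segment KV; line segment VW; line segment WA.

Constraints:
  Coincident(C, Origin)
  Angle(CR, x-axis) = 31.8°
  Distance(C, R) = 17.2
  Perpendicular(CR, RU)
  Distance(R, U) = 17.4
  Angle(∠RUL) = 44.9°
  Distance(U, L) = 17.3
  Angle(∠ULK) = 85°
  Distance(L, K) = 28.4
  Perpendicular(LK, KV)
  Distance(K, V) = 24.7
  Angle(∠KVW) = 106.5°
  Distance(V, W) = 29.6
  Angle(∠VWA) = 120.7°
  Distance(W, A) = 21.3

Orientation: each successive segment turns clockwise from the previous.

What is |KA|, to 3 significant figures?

47.8

C is at the origin; CR runs at 31.8° with length 17.2, so R = (14.6, 9.06). The perpendicularity gives RU at right angles to CR, so RU runs at -58.2°; with |RU| = 17.4, U = (23.8, -5.72). ∠RUL = 44.9° gives UL at 167° from the x-axis; with |UL| = 17.3, L = (6.95, -1.74). ∠ULK = 85.0° gives LK at 71.7° from the x-axis; with |LK| = 28.4, K = (15.9, 25.2). LK ⟂ KV, so KV runs at -18.3°; with |KV| = 24.7, V = (39.3, 17.5). ∠KVW = 106.5° gives VW at -91.8° from the x-axis; with |VW| = 29.6, W = (38.4, -12.1). ∠VWA = 120.7° gives WA at -151° from the x-axis; with |WA| = 21.3, A = (19.7, -22.4). Then |KA| = |A − K| = 47.8.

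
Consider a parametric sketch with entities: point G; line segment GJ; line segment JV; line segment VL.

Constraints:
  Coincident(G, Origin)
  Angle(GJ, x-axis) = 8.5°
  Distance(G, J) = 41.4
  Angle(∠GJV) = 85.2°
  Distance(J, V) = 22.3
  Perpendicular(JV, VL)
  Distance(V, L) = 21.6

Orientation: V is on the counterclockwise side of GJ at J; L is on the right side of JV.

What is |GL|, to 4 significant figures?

65.62

∠GJV = 85.2°, so JV runs at 8.5° + (180° − 85.2°) = 103.3° from the x-axis; with |JV| = 22.3, V = J + 22.3·(cos 103.3°, sin 103.3°) = (35.82, 27.82). JV is perpendicular to VL; with |VL| = 21.6 on the right of JV, L = V + 21.6·(0.9732, 0.2300) = (56.84, 32.79). Then |GL| = |L − G| = 65.62.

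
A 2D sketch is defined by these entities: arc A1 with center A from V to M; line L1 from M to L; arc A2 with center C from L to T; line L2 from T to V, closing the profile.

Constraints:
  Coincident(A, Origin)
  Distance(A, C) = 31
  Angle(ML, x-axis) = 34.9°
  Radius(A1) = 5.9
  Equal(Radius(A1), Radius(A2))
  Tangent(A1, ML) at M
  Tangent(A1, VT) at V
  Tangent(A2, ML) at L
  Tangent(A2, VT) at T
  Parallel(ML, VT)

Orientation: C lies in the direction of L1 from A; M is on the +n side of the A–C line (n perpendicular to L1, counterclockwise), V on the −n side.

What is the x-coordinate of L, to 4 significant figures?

22.05

The slot axis is L1's direction at 34.9°, so u = (cos 34.9°, sin 34.9°) = (0.8202, 0.5721) and n = (−sin 34.9°, cos 34.9°) = (-0.5721, 0.8202). A is at the origin and C lies 31.0 along u from A, so C = 31.0·u = (25.42, 17.74). Tangency of A1 to both parallel lines with radius 5.9 puts M and V at A ± 5.9·n: M = (-3.376, 4.839), V = (3.376, -4.839). Equal radii place L and T the same way about C: L = C + 5.9·n = (22.05, 22.58), T = C − 5.9·n = (28.80, 12.90). So L.x = 22.05.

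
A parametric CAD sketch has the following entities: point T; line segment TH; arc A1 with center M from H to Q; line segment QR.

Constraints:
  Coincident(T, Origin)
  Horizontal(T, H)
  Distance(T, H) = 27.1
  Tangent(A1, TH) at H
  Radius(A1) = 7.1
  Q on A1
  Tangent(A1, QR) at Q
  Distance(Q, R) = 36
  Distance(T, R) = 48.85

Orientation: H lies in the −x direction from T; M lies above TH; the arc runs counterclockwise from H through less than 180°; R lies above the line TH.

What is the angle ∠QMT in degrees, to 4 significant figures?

18.28°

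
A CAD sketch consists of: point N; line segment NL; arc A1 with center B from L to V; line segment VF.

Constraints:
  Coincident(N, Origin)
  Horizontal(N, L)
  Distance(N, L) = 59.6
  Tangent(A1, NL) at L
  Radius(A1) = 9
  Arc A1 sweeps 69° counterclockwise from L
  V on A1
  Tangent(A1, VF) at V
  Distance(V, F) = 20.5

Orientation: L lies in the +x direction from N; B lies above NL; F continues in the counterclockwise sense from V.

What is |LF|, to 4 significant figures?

29.47

N is at the origin; N and L share the same y with |NL| = 59.6 and L on the +x side, so L = (59.60, 0.000). Since A1 is tangent to NL there, BL ⟂ NL, so B = L + (0, 9) = (59.60, 9.000). On A1, L sits at bearing -90° from B; a 69° counterclockwise sweep puts V at bearing -21°, so V = B + 9.0·(cos -21°, sin -21°) = (68.00, 5.775). The tangent condition forces BV to be normal to VF, so VF runs along (−sin -21°, cos -21°); with |VF| = 20.5, F = (75.35, 24.91). Then |LF| = |F − L| = 29.47.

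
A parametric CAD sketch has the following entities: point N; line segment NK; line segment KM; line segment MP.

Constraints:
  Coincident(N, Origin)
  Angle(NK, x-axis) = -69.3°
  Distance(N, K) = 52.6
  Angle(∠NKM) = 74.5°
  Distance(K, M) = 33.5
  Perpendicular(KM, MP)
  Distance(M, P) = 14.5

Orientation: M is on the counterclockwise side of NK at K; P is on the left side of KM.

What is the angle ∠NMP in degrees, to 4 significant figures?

20.99°

N is at the origin; NK runs at -69.3° with length 52.6, so K = 52.6·(cos -69.3°, sin -69.3°) = (18.59, -49.20). ∠NKM = 74.5°, so KM runs at -69.3° + (180° − 74.5°) = 36.20° from the x-axis; with |KM| = 33.5, M = K + 33.5·(cos 36.20°, sin 36.20°) = (45.63, -29.42). KM ⟂ MP; with |MP| = 14.5 on the left of KM, P = M + 14.5·(-0.5906, 0.8070) = (37.06, -17.72). Then cos ∠NMP = MN·MP / (|MN||MP|), giving 20.99°.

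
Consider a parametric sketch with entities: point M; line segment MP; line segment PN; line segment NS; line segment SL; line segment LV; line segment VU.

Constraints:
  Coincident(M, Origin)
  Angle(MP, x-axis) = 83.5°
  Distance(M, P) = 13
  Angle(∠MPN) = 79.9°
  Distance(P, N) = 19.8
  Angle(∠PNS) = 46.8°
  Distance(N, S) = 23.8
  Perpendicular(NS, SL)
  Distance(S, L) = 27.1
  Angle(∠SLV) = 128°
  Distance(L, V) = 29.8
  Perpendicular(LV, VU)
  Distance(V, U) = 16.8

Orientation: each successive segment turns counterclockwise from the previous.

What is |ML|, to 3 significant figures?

23.2

∠PNS = 46.8° gives NS at -43.2° from the x-axis; with |NS| = 23.8, S = (-0.940, -4.62). NS ⟂ SL, so SL runs at 46.8°; with |SL| = 27.1, L = (17.6, 15.1). Then |ML| = |L − M| = 23.2.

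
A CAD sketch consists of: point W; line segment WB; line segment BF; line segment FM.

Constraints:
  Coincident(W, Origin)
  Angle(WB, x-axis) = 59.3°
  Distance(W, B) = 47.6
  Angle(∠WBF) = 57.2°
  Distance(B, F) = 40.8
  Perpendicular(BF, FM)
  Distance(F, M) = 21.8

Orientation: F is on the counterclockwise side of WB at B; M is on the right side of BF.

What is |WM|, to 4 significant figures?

63.61

W is at the origin; WB runs at 59.3° with length 47.6, so B = 47.6·(cos 59.3°, sin 59.3°) = (24.30, 40.93). ∠WBF = 57.2°, so BF runs at 59.3° + (180° − 57.2°) = 182.1° from the x-axis; with |BF| = 40.8, F = B + 40.8·(cos 182.1°, sin 182.1°) = (-16.47, 39.43). The perpendicularity gives FM at right angles to BF; with |FM| = 21.8 on the right of BF, M = F + 21.8·(-0.03664, 0.9993) = (-17.27, 61.22). Then |WM| = |M − W| = 63.61.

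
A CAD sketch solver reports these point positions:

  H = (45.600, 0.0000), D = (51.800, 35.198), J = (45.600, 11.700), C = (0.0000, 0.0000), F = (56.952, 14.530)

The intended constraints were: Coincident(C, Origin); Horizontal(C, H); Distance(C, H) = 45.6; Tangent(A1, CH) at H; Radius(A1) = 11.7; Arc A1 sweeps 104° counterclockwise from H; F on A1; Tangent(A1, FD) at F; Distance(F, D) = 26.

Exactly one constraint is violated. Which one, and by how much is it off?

Distance(F, D) = 26 — off by 4.70.

C = (0.00, 0.00) ✓; C.y = 0.00, H.y = 0.00 ✓; |CH| = 45.60 ✓; ∠(JH, HC) = 90.00° ✓; |JH| = 11.70 ✓; bearing(J→F) − bearing(J→H) = 104.0° ✓; |JF| = 11.70 ✓; ∠(JF, FD) = 90.00° ✓; |FD| = 21.30 ✗.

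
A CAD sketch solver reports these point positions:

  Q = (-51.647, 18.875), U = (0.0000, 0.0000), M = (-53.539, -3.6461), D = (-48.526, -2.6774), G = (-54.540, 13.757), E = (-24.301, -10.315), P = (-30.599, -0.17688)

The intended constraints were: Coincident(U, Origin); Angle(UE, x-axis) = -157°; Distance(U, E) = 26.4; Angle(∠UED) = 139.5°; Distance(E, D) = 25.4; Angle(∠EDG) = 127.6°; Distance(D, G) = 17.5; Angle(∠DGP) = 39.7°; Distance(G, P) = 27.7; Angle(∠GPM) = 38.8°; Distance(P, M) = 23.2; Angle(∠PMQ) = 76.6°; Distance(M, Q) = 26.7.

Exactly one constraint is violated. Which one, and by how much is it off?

Distance(M, Q) = 26.7 — off by 4.10.

U = (0.00, 0.00) ✓; UE at -157.0° ✓; |UE| = 26.40 ✓; ∠UED = 139.5° ✓; |ED| = 25.40 ✓; ∠EDG = 127.6° ✓; |DG| = 17.50 ✓; ∠DGP = 39.70° ✓; |GP| = 27.70 ✓; ∠GPM = 38.80° ✓; |PM| = 23.20 ✓; ∠PMQ = 76.60° ✓; |MQ| = 22.60 ✗.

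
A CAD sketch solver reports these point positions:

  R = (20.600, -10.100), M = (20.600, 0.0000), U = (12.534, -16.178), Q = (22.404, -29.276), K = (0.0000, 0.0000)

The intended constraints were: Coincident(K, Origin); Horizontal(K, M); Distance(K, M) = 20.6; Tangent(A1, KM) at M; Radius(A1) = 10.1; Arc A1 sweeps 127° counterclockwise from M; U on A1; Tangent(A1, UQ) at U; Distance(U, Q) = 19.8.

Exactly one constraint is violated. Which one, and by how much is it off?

Distance(U, Q) = 19.8 — off by 3.40.

K = (0.00, 0.00) ✓; K.y = 0.00, M.y = 0.00 ✓; |KM| = 20.60 ✓; ∠(RM, MK) = 90.00° ✓; |RM| = 10.10 ✓; bearing(R→U) − bearing(R→M) = 127.0° ✓; |RU| = 10.10 ✓; ∠(RU, UQ) = 90.00° ✓; |UQ| = 16.40 ✗.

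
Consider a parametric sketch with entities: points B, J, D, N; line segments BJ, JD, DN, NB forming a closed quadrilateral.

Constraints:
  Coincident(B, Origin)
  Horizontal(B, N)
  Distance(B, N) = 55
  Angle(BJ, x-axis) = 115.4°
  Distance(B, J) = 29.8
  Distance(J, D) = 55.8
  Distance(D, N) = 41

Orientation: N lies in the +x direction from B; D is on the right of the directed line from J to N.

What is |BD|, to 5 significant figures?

26.774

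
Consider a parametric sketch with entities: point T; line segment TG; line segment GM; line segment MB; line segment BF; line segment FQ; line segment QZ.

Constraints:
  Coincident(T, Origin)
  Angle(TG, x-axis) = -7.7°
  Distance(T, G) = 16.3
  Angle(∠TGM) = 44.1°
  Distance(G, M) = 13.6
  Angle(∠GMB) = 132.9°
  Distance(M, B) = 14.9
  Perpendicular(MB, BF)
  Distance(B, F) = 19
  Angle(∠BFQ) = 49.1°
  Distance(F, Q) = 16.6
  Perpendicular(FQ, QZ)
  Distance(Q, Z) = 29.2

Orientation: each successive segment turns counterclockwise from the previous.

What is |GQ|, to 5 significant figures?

11.754

T is at the origin; TG runs at -7.7° with length 16.3, so G = (16.153, -2.1840). ∠TGM = 44.1° gives GM at 128.20° from the x-axis; with |GM| = 13.6, M = (7.7427, 8.5037). ∠GMB = 132.9° gives MB at 175.30° from the x-axis; with |MB| = 14.9, B = (-7.1072, 9.7246). MB ⟂ BF, so BF runs at -94.700°; with |BF| = 19.0, F = (-8.6641, -9.2115). ∠BFQ = 49.1° gives FQ at 36.200° from the x-axis; with |FQ| = 16.6, Q = (4.7315, 0.59251). Then |GQ| = |Q − G| = 11.754.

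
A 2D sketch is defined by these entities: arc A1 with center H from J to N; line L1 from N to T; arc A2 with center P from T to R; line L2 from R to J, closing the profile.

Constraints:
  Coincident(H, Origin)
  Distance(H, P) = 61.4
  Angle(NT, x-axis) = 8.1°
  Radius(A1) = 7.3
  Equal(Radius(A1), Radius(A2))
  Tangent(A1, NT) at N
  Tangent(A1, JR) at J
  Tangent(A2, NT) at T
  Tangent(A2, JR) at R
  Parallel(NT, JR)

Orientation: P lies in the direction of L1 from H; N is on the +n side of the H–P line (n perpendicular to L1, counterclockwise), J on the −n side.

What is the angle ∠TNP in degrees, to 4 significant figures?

6.780°

The slot axis is L1's direction at 8.1°, so u = (cos 8.1°, sin 8.1°) = (0.9900, 0.1409) and n = (−sin 8.1°, cos 8.1°) = (-0.1409, 0.9900). H is at the origin and P lies 61.4 along u from H, so P = 61.4·u = (60.79, 8.651). Tangency of A1 to both parallel lines with radius 7.3 puts N and J at H ± 7.3·n: N = (-1.029, 7.227), J = (1.029, -7.227). Equal radii place T and R the same way about P: T = P + 7.3·n = (59.76, 15.88), R = P − 7.3·n = (61.82, 1.424). Then cos ∠TNP = NT·NP / (|NT||NP|), giving 6.780°.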